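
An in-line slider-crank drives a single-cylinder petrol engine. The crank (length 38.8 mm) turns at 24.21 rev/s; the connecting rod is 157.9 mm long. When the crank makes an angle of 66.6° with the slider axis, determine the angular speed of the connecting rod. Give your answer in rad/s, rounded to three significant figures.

15.2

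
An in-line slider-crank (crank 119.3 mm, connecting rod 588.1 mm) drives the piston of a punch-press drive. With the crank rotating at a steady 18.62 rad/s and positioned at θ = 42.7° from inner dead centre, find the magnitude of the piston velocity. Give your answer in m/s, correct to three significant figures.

1.73

ω = 18.62 rad/s
For an in-line slider-crank, x = r cosθ + √(L² − r² sin²θ), so v = −rω sinθ·[1 + r cosθ/√(L² − r² sin²θ)].
With r = 0.1193 m, L = 0.5881 m, θ = 42.7°: √(L² − r² sin²θ) = 0.58251 m.
v = −0.1193·18.62·0.67816·[1 + 0.1193·0.73491/0.58251] = -1.7332 m/s.
|v| = 1.7332 m/s.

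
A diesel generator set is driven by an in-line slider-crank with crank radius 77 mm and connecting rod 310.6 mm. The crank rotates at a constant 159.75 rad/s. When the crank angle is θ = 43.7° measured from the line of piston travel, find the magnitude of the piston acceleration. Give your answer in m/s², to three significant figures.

ω = 159.8 rad/s
x(θ) = r cosθ + √(L² − r² sin²θ); with ω constant, a = ω²·d²x/dθ².
d²x/dθ² = −r cosθ − r²(cos2θ)/√u − r⁴ sin²2θ/(4u^{3/2}),  u = L² − r² sin²θ = 0.0936423 m².
Substituting r = 0.077 m, L = 0.3106 m, θ = 43.7°: d²x/dθ² = -0.056853 m.
a = ω²·d²x/dθ² = (159.8)²·(-0.056853) = -1450.9 m/s²;  |a| = 1450.9 m/s².

1450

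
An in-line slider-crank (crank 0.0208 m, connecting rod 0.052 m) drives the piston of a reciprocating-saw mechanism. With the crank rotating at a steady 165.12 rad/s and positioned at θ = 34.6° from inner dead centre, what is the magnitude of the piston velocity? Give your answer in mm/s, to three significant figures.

ω = 165.1 rad/s
For an in-line slider-crank, x = r cosθ + √(L² − r² sin²θ), so v = −rω sinθ·[1 + r cosθ/√(L² − r² sin²θ)].
With r = 0.0208 m, L = 0.052 m, θ = 34.6°: √(L² − r² sin²θ) = 0.050641 m.
v = −0.0208·165.1·0.56784·[1 + 0.0208·0.82314/0.050641] = -2.6096 m/s.
|v| = 2.6096 m/s = 2609.6 mm/s.

2610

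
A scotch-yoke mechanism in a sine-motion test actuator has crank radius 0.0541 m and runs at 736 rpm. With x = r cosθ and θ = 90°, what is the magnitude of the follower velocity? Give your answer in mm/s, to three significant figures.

ω = 77.07 rad/s (from 736 rpm).
x = r cosθ ⇒ ẋ = −rω sinθ.
|v| = rω|sinθ| = 0.0541·77.07·|sin 90°| = 4.1697 m/s = 4169.7 mm/s.

4170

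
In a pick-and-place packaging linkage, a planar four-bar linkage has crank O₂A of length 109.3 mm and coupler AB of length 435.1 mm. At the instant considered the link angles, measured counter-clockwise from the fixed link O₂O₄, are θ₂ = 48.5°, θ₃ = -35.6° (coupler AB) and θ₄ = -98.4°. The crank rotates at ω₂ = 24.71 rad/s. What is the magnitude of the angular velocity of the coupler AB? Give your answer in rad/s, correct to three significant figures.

ω₂ = 24.71 rad/s
Differentiating the loop-closure r₂e^{iθ₂}+r₃e^{iθ₃}=r₁+r₄e^{iθ₄} gives r₂ω₂e^{iθ₂}+r₃ω₃e^{iθ₃}=r₄ω₄e^{iθ₄}.
Eliminating the other unknown: ω₃ = r₂ω₂ sin(θ₄−θ₂) / [r₃ sin(θ₃−θ₄)].
Numerator sine = -0.54610; denominator sine = +0.88942.
Result = 0.1093·24.71·(-0.54610) / (0.4351·(+0.88942)) = -3.8113 rad/s; magnitude 3.8113 rad/s.

3.81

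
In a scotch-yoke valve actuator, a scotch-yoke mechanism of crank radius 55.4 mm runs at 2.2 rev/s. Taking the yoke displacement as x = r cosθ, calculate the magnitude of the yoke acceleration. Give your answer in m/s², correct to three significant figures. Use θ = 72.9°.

ω = 13.82 rad/s (from 2.2 rev/s).
x = r cosθ ⇒ ẍ = −rω² cosθ (ω constant).
|a| = rω²|cosθ| = 0.0554·(13.82)²·|cos 72.9°| = 3.1126 m/s².

3.11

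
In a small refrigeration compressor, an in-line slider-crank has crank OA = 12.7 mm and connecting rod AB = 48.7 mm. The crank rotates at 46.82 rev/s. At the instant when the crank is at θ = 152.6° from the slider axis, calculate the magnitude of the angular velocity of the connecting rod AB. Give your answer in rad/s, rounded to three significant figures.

68.6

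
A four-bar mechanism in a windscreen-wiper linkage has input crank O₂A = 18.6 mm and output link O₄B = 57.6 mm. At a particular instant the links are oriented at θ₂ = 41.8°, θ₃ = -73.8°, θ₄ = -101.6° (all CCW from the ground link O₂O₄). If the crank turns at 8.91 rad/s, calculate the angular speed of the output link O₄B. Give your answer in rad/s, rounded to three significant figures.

5.56

ω₂ = 8.91 rad/s
Differentiating the loop-closure r₂e^{iθ₂}+r₃e^{iθ₃}=r₁+r₄e^{iθ₄} gives r₂ω₂e^{iθ₂}+r₃ω₃e^{iθ₃}=r₄ω₄e^{iθ₄}.
Eliminating the other unknown: ω₄ = r₂ω₂ sin(θ₂−θ₃) / [r₄ sin(θ₄−θ₃)].
Numerator sine = +0.90183; denominator sine = -0.46639.
Result = 0.0186·8.91·(+0.90183) / (0.0576·(-0.46639)) = -5.5635 rad/s; magnitude 5.5635 rad/s.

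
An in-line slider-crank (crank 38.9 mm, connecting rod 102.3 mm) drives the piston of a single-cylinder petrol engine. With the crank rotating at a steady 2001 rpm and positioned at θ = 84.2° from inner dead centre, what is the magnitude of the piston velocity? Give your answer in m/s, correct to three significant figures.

ω = 2π·2001/60 = 209.5 rad/s
For an in-line slider-crank, x = r cosθ + √(L² − r² sin²θ), so v = −rω sinθ·[1 + r cosθ/√(L² − r² sin²θ)].
With r = 0.0389 m, L = 0.1023 m, θ = 84.2°: √(L² − r² sin²θ) = 0.094697 m.
v = −0.0389·209.5·0.99488·[1 + 0.0389·0.10106/0.094697] = -8.4462 m/s.
|v| = 8.4462 m/s.

8.45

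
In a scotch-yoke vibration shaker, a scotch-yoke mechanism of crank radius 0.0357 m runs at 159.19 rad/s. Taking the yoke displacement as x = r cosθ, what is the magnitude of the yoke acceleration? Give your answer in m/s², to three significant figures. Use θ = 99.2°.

145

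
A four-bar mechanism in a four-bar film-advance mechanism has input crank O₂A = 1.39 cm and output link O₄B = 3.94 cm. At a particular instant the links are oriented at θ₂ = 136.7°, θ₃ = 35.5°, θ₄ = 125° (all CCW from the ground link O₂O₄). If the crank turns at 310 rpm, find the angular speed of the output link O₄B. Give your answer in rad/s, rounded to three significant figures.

11.2

ω₂ = 32.46 rad/s (from 310 rpm).
Differentiating the loop-closure r₂e^{iθ₂}+r₃e^{iθ₃}=r₁+r₄e^{iθ₄} gives r₂ω₂e^{iθ₂}+r₃ω₃e^{iθ₃}=r₄ω₄e^{iθ₄}.
Eliminating the other unknown: ω₄ = r₂ω₂ sin(θ₂−θ₃) / [r₄ sin(θ₄−θ₃)].
Numerator sine = +0.98096; denominator sine = +0.99996.
Result = 0.0139·32.46·(+0.98096) / (0.0394·(+0.99996)) = +11.235 rad/s; magnitude 11.235 rad/s.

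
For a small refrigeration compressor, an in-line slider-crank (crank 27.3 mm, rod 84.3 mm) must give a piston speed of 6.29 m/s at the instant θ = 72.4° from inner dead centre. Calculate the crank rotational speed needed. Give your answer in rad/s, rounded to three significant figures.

219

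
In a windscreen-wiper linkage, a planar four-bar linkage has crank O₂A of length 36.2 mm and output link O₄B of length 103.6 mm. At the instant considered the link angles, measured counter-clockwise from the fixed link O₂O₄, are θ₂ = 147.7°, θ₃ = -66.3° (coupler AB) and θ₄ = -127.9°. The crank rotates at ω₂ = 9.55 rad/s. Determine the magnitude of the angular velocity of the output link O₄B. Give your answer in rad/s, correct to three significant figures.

2.12

ω₂ = 9.55 rad/s
Differentiating the loop-closure r₂e^{iθ₂}+r₃e^{iθ₃}=r₁+r₄e^{iθ₄} gives r₂ω₂e^{iθ₂}+r₃ω₃e^{iθ₃}=r₄ω₄e^{iθ₄}.
Eliminating the other unknown: ω₄ = r₂ω₂ sin(θ₂−θ₃) / [r₄ sin(θ₄−θ₃)].
Numerator sine = -0.55919; denominator sine = -0.87965.
Result = 0.0362·9.55·(-0.55919) / (0.1036·(-0.87965)) = +2.1213 rad/s; magnitude 2.1213 rad/s.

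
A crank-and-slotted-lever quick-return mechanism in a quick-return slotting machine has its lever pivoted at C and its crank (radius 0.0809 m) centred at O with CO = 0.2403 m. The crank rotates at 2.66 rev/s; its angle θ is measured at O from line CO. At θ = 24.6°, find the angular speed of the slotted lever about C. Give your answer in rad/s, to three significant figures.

ω = 16.71 rad/s (from 2.66 rev/s).
Crank pin A relative to C: A = (d + r cosθ, r sinθ); lever angle φ = atan2(r sinθ, d + r cosθ).
Differentiating tanφ: φ̇ = rω(d cosθ + r)/(d² + r² + 2dr cosθ).
d² + r² + 2dr cosθ = |CA|² = 0.0996405 m²;  d cosθ + r = +0.29939 m.
|ω_lever| = |0.0809·16.71·+0.29939| / 0.0996405 = 4.0627 rad/s.

4.06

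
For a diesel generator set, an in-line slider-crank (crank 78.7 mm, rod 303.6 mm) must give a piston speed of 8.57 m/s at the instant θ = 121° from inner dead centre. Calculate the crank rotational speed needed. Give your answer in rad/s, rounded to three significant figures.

147

For an in-line slider-crank, |v_piston| = rω|sinθ|·[1 + r cosθ/√(L² − r² sin²θ)].
With r = 0.0787 m, L = 0.3036 m, θ = 121°: the bracketed kinematic factor |dx/dθ| = 0.058222 m.
ω = v/|dx/dθ| = 8.57/0.058222 = 147.2 rad/s.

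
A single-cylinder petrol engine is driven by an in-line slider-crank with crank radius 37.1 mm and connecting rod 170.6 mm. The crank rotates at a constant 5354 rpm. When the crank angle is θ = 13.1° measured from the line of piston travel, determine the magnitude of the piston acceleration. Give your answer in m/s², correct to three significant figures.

ω = 2π·5354/60 = 560.7 rad/s
x(θ) = r cosθ + √(L² − r² sin²θ); with ω constant, a = ω²·d²x/dθ².
d²x/dθ² = −r cosθ − r²(cos2θ)/√u − r⁴ sin²2θ/(4u^{3/2}),  u = L² − r² sin²θ = 0.0290337 m².
Substituting r = 0.0371 m, L = 0.1706 m, θ = 13.1°: d²x/dθ² = -0.043401 m.
a = ω²·d²x/dθ² = (560.7)²·(-0.043401) = -13643 m/s²;  |a| = 13643 m/s².

13600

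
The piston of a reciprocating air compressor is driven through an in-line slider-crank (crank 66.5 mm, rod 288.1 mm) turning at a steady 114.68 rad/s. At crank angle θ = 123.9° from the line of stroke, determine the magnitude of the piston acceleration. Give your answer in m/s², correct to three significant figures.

563

ω = 114.7 rad/s
x(θ) = r cosθ + √(L² − r² sin²θ); with ω constant, a = ω²·d²x/dθ².
d²x/dθ² = −r cosθ − r²(cos2θ)/√u − r⁴ sin²2θ/(4u^{3/2}),  u = L² − r² sin²θ = 0.079955 m².
Substituting r = 0.0665 m, L = 0.2881 m, θ = 123.9°: d²x/dθ² = +0.042814 m.
a = ω²·d²x/dθ² = (114.7)²·(+0.042814) = +563.07 m/s²;  |a| = 563.07 m/s².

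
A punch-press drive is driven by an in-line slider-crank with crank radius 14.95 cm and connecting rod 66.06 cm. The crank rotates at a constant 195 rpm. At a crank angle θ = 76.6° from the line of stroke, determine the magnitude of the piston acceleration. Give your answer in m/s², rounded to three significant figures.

ω = 2π·195/60 = 20.42 rad/s
x(θ) = r cosθ + √(L² − r² sin²θ); with ω constant, a = ω²·d²x/dθ².
d²x/dθ² = −r cosθ − r²(cos2θ)/√u − r⁴ sin²2θ/(4u^{3/2}),  u = L² − r² sin²θ = 0.415242 m².
Substituting r = 0.1495 m, L = 0.6606 m, θ = 76.6°: d²x/dθ² = -0.0037826 m.
a = ω²·d²x/dθ² = (20.42)²·(-0.0037826) = -1.5773 m/s²;  |a| = 1.5773 m/s².

1.58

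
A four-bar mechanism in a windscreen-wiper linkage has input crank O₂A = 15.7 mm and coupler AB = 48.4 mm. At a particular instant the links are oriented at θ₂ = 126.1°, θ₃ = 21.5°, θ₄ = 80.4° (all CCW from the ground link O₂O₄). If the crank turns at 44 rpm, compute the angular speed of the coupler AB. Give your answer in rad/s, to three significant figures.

ω₂ = 4.608 rad/s (from 44 rpm).
Differentiating the loop-closure r₂e^{iθ₂}+r₃e^{iθ₃}=r₁+r₄e^{iθ₄} gives r₂ω₂e^{iθ₂}+r₃ω₃e^{iθ₃}=r₄ω₄e^{iθ₄}.
Eliminating the other unknown: ω₃ = r₂ω₂ sin(θ₄−θ₂) / [r₃ sin(θ₃−θ₄)].
Numerator sine = -0.71569; denominator sine = -0.85627.
Result = 0.0157·4.608·(-0.71569) / (0.0484·(-0.85627)) = +1.2493 rad/s; magnitude 1.2493 rad/s.

1.25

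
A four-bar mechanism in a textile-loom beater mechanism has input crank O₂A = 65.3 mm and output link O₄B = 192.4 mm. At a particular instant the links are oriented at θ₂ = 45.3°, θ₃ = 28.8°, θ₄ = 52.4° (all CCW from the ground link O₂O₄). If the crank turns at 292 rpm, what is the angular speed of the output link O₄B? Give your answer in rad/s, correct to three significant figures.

7.36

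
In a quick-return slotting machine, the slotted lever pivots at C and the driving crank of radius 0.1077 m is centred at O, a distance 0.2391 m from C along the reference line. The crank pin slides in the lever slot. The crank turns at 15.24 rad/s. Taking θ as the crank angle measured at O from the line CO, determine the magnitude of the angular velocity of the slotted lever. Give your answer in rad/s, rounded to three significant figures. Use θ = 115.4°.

ω = 15.24 rad/s
Crank pin A relative to C: A = (d + r cosθ, r sinθ); lever angle φ = atan2(r sinθ, d + r cosθ).
Differentiating tanφ: φ̇ = rω(d cosθ + r)/(d² + r² + 2dr cosθ).
d² + r² + 2dr cosθ = |CA|² = 0.046677 m²;  d cosθ + r = +0.0051416 m.
|ω_lever| = |0.1077·15.24·+0.0051416| / 0.046677 = 0.1808 rad/s.

0.181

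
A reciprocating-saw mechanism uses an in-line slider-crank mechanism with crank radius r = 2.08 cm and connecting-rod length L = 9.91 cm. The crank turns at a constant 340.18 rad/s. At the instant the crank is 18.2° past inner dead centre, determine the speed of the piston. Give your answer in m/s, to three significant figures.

2.65

ω = 340.2 rad/s
For an in-line slider-crank, x = r cosθ + √(L² − r² sin²θ), so v = −rω sinθ·[1 + r cosθ/√(L² − r² sin²θ)].
With r = 0.0208 m, L = 0.0991 m, θ = 18.2°: √(L² − r² sin²θ) = 0.098887 m.
v = −0.0208·340.2·0.31233·[1 + 0.0208·0.94997/0.098887] = -2.6516 m/s.
|v| = 2.6516 m/s.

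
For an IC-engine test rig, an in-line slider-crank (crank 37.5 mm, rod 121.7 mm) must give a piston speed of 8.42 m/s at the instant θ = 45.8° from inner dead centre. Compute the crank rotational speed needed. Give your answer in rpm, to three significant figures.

For an in-line slider-crank, |v_piston| = rω|sinθ|·[1 + r cosθ/√(L² − r² sin²θ)].
With r = 0.0375 m, L = 0.1217 m, θ = 45.8°: the bracketed kinematic factor |dx/dθ| = 0.032806 m.
ω = v/|dx/dθ| = 8.42/0.032806 = 256.66 rad/s.
N = 60ω/(2π) = 2450.9 rpm.

2450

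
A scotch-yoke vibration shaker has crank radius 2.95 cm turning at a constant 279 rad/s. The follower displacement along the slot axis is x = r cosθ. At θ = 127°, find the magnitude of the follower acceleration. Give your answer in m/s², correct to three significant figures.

1380

ω = 279 rad/s
x = r cosθ ⇒ ẍ = −rω² cosθ (ω constant).
|a| = rω²|cosθ| = 0.0295·(279)²·|cos 127°| = 1382 m/s².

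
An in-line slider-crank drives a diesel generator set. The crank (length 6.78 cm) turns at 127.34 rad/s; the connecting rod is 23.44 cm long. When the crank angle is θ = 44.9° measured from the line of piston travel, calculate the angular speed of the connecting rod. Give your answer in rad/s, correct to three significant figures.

26.7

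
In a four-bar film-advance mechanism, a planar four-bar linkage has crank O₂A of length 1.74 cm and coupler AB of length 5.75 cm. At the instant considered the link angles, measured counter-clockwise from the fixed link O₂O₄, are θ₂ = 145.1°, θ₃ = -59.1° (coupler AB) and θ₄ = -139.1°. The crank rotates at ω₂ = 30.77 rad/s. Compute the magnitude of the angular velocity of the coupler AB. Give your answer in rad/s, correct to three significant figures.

ω₂ = 30.77 rad/s
Differentiating the loop-closure r₂e^{iθ₂}+r₃e^{iθ₃}=r₁+r₄e^{iθ₄} gives r₂ω₂e^{iθ₂}+r₃ω₃e^{iθ₃}=r₄ω₄e^{iθ₄}.
Eliminating the other unknown: ω₃ = r₂ω₂ sin(θ₄−θ₂) / [r₃ sin(θ₃−θ₄)].
Numerator sine = +0.96945; denominator sine = +0.98481.
Result = 0.0174·30.77·(+0.96945) / (0.0575·(+0.98481)) = +9.166 rad/s; magnitude 9.166 rad/s.

9.17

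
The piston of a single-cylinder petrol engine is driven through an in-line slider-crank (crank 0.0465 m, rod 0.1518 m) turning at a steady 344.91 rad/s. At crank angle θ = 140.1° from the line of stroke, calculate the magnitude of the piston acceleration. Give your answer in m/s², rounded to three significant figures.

3900

ω = 344.9 rad/s
x(θ) = r cosθ + √(L² − r² sin²θ); with ω constant, a = ω²·d²x/dθ².
d²x/dθ² = −r cosθ − r²(cos2θ)/√u − r⁴ sin²2θ/(4u^{3/2}),  u = L² − r² sin²θ = 0.0221536 m².
Substituting r = 0.0465 m, L = 0.1518 m, θ = 140.1°: d²x/dθ² = +0.032757 m.
a = ω²·d²x/dθ² = (344.9)²·(+0.032757) = +3896.9 m/s²;  |a| = 3896.9 m/s².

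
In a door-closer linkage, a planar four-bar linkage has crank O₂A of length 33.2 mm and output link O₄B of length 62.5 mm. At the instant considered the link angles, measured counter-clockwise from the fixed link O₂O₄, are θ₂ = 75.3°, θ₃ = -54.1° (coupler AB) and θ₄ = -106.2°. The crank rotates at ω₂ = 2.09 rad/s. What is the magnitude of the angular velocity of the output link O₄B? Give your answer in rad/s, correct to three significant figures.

1.09

ω₂ = 2.09 rad/s
Differentiating the loop-closure r₂e^{iθ₂}+r₃e^{iθ₃}=r₁+r₄e^{iθ₄} gives r₂ω₂e^{iθ₂}+r₃ω₃e^{iθ₃}=r₄ω₄e^{iθ₄}.
Eliminating the other unknown: ω₄ = r₂ω₂ sin(θ₂−θ₃) / [r₄ sin(θ₄−θ₃)].
Numerator sine = +0.77273; denominator sine = -0.78908.
Result = 0.0332·2.09·(+0.77273) / (0.0625·(-0.78908)) = -1.0872 rad/s; magnitude 1.0872 rad/s.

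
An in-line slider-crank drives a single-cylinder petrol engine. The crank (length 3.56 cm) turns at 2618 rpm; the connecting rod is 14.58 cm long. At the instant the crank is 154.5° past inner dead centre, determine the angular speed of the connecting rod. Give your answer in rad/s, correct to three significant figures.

ω = 274.2 rad/s (converted from 2618 rpm).
The rod makes angle φ with the slider axis where L sinφ = r sinθ; differentiating, L cosφ·φ̇ = r ω cosθ.
L cosφ = √(L² − r² sin²θ) = 0.14499 m.
|ω_rod| = r ω |cosθ| / √(L² − r² sin²θ) = 0.0356·274.2·0.90259/0.14499 = 60.756 rad/s.

60.8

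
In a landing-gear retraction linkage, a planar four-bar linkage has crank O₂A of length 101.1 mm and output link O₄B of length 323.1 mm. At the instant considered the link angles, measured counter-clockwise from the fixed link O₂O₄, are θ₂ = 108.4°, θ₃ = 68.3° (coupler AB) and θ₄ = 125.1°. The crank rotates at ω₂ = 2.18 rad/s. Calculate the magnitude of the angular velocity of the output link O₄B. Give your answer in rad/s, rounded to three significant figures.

0.525

ω₂ = 2.18 rad/s
Differentiating the loop-closure r₂e^{iθ₂}+r₃e^{iθ₃}=r₁+r₄e^{iθ₄} gives r₂ω₂e^{iθ₂}+r₃ω₃e^{iθ₃}=r₄ω₄e^{iθ₄}.
Eliminating the other unknown: ω₄ = r₂ω₂ sin(θ₂−θ₃) / [r₄ sin(θ₄−θ₃)].
Numerator sine = +0.64412; denominator sine = +0.83676.
Result = 0.1011·2.18·(+0.64412) / (0.3231·(+0.83676)) = +0.52509 rad/s; magnitude 0.52509 rad/s.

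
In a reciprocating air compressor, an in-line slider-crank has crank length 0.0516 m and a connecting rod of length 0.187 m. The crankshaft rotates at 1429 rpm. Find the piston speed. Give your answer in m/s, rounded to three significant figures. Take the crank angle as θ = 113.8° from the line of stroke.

6.25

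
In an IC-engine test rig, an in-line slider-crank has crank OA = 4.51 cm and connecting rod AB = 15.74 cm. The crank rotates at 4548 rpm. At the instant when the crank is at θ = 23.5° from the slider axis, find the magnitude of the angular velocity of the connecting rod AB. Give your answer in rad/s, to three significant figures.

126

ω = 476.3 rad/s (converted from 4548 rpm).
The rod makes angle φ with the slider axis where L sinφ = r sinθ; differentiating, L cosφ·φ̇ = r ω cosθ.
L cosφ = √(L² − r² sin²θ) = 0.15637 m.
|ω_rod| = r ω |cosθ| / √(L² − r² sin²θ) = 0.0451·476.3·0.91706/0.15637 = 125.97 rad/s.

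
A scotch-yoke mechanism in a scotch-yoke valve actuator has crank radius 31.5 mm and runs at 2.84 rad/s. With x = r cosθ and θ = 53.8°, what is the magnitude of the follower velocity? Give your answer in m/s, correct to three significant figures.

ω = 2.84 rad/s
x = r cosθ ⇒ ẋ = −rω sinθ.
|v| = rω|sinθ| = 0.0315·2.84·|sin 53.8°| = 0.072191 m/s.

0.0722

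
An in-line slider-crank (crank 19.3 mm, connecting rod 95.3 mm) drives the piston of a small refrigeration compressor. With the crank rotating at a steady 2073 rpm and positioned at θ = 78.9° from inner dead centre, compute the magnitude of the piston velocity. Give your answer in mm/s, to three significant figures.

ω = 2π·2073/60 = 217.1 rad/s
For an in-line slider-crank, x = r cosθ + √(L² − r² sin²θ), so v = −rω sinθ·[1 + r cosθ/√(L² − r² sin²θ)].
With r = 0.0193 m, L = 0.0953 m, θ = 78.9°: √(L² − r² sin²θ) = 0.093399 m.
v = −0.0193·217.1·0.98129·[1 + 0.0193·0.19252/0.093399] = -4.2749 m/s.
|v| = 4.2749 m/s = 4274.9 mm/s.

4270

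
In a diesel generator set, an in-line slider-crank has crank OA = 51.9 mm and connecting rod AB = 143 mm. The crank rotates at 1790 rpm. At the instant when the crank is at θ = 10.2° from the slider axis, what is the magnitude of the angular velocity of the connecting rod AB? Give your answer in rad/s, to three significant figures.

67.1

ω = 187.4 rad/s (converted from 1790 rpm).
The rod makes angle φ with the slider axis where L sinφ = r sinθ; differentiating, L cosφ·φ̇ = r ω cosθ.
L cosφ = √(L² − r² sin²θ) = 0.1427 m.
|ω_rod| = r ω |cosθ| / √(L² − r² sin²θ) = 0.0519·187.4·0.98420/0.1427 = 67.095 rad/s.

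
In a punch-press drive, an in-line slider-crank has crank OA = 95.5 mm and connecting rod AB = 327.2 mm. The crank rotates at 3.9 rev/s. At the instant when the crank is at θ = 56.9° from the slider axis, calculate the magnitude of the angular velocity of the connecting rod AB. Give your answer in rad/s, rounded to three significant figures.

4.03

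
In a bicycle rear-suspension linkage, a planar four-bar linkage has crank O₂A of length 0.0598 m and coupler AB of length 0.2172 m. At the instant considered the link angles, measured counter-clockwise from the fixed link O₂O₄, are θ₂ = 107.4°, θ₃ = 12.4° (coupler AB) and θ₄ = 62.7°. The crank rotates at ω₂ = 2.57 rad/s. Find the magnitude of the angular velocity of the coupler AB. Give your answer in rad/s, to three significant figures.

ω₂ = 2.57 rad/s
Differentiating the loop-closure r₂e^{iθ₂}+r₃e^{iθ₃}=r₁+r₄e^{iθ₄} gives r₂ω₂e^{iθ₂}+r₃ω₃e^{iθ₃}=r₄ω₄e^{iθ₄}.
Eliminating the other unknown: ω₃ = r₂ω₂ sin(θ₄−θ₂) / [r₃ sin(θ₃−θ₄)].
Numerator sine = -0.70339; denominator sine = -0.76940.
Result = 0.0598·2.57·(-0.70339) / (0.2172·(-0.76940)) = +0.64688 rad/s; magnitude 0.64688 rad/s.

0.647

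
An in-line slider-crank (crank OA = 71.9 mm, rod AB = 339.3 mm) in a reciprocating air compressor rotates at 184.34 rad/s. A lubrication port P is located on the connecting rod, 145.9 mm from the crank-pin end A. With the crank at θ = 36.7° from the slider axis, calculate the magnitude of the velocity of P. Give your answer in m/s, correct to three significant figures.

10.4

ω = 184.3 rad/s.  Crank-pin speed |V_A| = rω = 13.254 m/s, perpendicular to OA.
Rod angle: sinφ = −(r/L) sinθ ⇒ φ = -7.276°; ω_rod = −rω cosθ/√(L²−r²sin²θ) = -31.574 rad/s.
V_P = V_A + ω_rod × AP, with AP = 0.1459 m along the rod.
Components: V_Px = −rω sinθ − a·ω_rod·sinφ = -8.5043 m/s;  V_Py = rω cosθ + a·ω_rod·cosφ = +6.0572 m/s.
|V_P| = √(V_Px² + V_Py²) = 10.441 m/s.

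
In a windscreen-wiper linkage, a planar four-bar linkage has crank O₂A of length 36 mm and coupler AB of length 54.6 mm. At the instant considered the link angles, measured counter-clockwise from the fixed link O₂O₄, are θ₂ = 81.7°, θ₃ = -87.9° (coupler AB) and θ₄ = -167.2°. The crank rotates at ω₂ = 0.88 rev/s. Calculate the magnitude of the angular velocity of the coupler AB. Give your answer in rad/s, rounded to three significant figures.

3.46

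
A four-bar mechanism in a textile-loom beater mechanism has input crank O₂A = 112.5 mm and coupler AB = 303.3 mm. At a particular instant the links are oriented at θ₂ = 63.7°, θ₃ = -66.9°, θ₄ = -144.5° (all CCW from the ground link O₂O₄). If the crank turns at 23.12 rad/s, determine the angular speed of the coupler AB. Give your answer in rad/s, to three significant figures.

ω₂ = 23.12 rad/s
Differentiating the loop-closure r₂e^{iθ₂}+r₃e^{iθ₃}=r₁+r₄e^{iθ₄} gives r₂ω₂e^{iθ₂}+r₃ω₃e^{iθ₃}=r₄ω₄e^{iθ₄}.
Eliminating the other unknown: ω₃ = r₂ω₂ sin(θ₄−θ₂) / [r₃ sin(θ₃−θ₄)].
Numerator sine = +0.47255; denominator sine = +0.97667.
Result = 0.1125·23.12·(+0.47255) / (0.3033·(+0.97667)) = +4.1492 rad/s; magnitude 4.1492 rad/s.

4.15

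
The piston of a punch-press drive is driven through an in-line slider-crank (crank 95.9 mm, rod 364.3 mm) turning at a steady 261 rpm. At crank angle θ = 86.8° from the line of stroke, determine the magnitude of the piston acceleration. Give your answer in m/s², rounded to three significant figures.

ω = 2π·261/60 = 27.33 rad/s
x(θ) = r cosθ + √(L² − r² sin²θ); with ω constant, a = ω²·d²x/dθ².
d²x/dθ² = −r cosθ − r²(cos2θ)/√u − r⁴ sin²2θ/(4u^{3/2}),  u = L² − r² sin²θ = 0.123546 m².
Substituting r = 0.0959 m, L = 0.3643 m, θ = 86.8°: d²x/dθ² = +0.020643 m.
a = ω²·d²x/dθ² = (27.33)²·(+0.020643) = +15.421 m/s²;  |a| = 15.421 m/s².

15.4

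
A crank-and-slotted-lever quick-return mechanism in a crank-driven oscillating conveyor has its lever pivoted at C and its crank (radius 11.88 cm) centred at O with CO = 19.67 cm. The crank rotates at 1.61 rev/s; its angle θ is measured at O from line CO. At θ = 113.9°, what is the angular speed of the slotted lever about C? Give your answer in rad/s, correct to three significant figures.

ω = 10.12 rad/s (from 1.61 rev/s).
Crank pin A relative to C: A = (d + r cosθ, r sinθ); lever angle φ = atan2(r sinθ, d + r cosθ).
Differentiating tanφ: φ̇ = rω(d cosθ + r)/(d² + r² + 2dr cosθ).
d² + r² + 2dr cosθ = |CA|² = 0.0338697 m²;  d cosθ + r = +0.039109 m.
|ω_lever| = |0.1188·10.12·+0.039109| / 0.0338697 = 1.3877 rad/s.

1.39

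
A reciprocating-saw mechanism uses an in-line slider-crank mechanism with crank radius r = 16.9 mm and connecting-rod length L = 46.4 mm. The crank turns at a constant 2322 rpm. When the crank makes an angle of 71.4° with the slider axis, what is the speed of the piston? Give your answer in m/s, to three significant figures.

4.38

ω = 2π·2322/60 = 243.2 rad/s
For an in-line slider-crank, x = r cosθ + √(L² − r² sin²θ), so v = −rω sinθ·[1 + r cosθ/√(L² − r² sin²θ)].
With r = 0.0169 m, L = 0.0464 m, θ = 71.4°: √(L² − r² sin²θ) = 0.043548 m.
v = −0.0169·243.2·0.94777·[1 + 0.0169·0.31896/0.043548] = -4.3769 m/s.
|v| = 4.3769 m/s.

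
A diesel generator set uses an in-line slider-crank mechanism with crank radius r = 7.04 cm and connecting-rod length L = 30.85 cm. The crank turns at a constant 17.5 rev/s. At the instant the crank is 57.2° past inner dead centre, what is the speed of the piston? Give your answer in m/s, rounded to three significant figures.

7.33

ω = 2π·17.5 = 110 rad/s
For an in-line slider-crank, x = r cosθ + √(L² − r² sin²θ), so v = −rω sinθ·[1 + r cosθ/√(L² − r² sin²θ)].
With r = 0.0704 m, L = 0.3085 m, θ = 57.2°: √(L² − r² sin²θ) = 0.30277 m.
v = −0.0704·110·0.84057·[1 + 0.0704·0.54171/0.30277] = -7.3263 m/s.
|v| = 7.3263 m/s.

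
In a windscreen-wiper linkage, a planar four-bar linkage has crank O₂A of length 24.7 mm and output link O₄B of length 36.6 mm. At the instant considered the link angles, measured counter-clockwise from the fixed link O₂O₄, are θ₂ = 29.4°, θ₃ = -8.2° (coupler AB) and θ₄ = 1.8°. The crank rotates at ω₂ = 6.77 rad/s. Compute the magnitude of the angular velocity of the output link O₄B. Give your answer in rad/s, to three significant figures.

16.1

ω₂ = 6.77 rad/s
Differentiating the loop-closure r₂e^{iθ₂}+r₃e^{iθ₃}=r₁+r₄e^{iθ₄} gives r₂ω₂e^{iθ₂}+r₃ω₃e^{iθ₃}=r₄ω₄e^{iθ₄}.
Eliminating the other unknown: ω₄ = r₂ω₂ sin(θ₂−θ₃) / [r₄ sin(θ₄−θ₃)].
Numerator sine = +0.61015; denominator sine = +0.17365.
Result = 0.0247·6.77·(+0.61015) / (0.0366·(+0.17365)) = +16.053 rad/s; magnitude 16.053 rad/s.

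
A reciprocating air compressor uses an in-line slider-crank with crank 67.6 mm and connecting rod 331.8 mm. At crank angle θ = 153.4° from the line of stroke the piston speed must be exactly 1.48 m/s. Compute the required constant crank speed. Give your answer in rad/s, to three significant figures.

59.8

For an in-line slider-crank, |v_piston| = rω|sinθ|·[1 + r cosθ/√(L² − r² sin²θ)].
With r = 0.0676 m, L = 0.3318 m, θ = 153.4°: the bracketed kinematic factor |dx/dθ| = 0.024731 m.
ω = v/|dx/dθ| = 1.48/0.024731 = 59.843 rad/s.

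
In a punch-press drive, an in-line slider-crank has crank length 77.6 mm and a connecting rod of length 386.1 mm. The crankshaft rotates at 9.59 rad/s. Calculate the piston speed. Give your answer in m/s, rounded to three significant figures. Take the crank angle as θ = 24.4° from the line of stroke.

0.364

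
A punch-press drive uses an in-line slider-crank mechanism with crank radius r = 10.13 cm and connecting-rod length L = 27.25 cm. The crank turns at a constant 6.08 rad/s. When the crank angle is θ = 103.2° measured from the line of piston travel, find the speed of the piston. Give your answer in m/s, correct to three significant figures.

ω = 6.08 rad/s
For an in-line slider-crank, x = r cosθ + √(L² − r² sin²θ), so v = −rω sinθ·[1 + r cosθ/√(L² − r² sin²θ)].
With r = 0.1013 m, L = 0.2725 m, θ = 103.2°: √(L² − r² sin²θ) = 0.25403 m.
v = −0.1013·6.08·0.97358·[1 + 0.1013·-0.22835/0.25403] = -0.54503 m/s.
|v| = 0.54503 m/s.

0.545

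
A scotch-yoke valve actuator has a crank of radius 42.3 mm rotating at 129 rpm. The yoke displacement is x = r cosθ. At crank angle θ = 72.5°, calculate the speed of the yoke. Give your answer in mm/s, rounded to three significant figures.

545

ω = 13.51 rad/s (from 129 rpm).
x = r cosθ ⇒ ẋ = −rω sinθ.
|v| = rω|sinθ| = 0.0423·13.51·|sin 72.5°| = 0.54498 m/s = 544.98 mm/s.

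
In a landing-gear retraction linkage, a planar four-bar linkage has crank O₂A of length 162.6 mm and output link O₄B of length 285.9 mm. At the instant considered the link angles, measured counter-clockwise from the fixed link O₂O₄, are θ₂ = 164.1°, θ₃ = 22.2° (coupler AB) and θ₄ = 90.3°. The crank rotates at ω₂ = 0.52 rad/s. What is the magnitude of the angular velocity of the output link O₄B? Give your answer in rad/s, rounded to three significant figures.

ω₂ = 0.52 rad/s
Differentiating the loop-closure r₂e^{iθ₂}+r₃e^{iθ₃}=r₁+r₄e^{iθ₄} gives r₂ω₂e^{iθ₂}+r₃ω₃e^{iθ₃}=r₄ω₄e^{iθ₄}.
Eliminating the other unknown: ω₄ = r₂ω₂ sin(θ₂−θ₃) / [r₄ sin(θ₄−θ₃)].
Numerator sine = +0.61704; denominator sine = +0.92784.
Result = 0.1626·0.52·(+0.61704) / (0.2859·(+0.92784)) = +0.19667 rad/s; magnitude 0.19667 rad/s.

0.197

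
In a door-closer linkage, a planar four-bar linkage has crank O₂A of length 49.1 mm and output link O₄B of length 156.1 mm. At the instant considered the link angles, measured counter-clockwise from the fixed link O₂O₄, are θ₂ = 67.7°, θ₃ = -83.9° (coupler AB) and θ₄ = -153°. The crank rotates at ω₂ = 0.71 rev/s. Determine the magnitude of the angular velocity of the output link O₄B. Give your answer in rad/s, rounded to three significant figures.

ω₂ = 4.461 rad/s (from 0.71 rev/s).
Differentiating the loop-closure r₂e^{iθ₂}+r₃e^{iθ₃}=r₁+r₄e^{iθ₄} gives r₂ω₂e^{iθ₂}+r₃ω₃e^{iθ₃}=r₄ω₄e^{iθ₄}.
Eliminating the other unknown: ω₄ = r₂ω₂ sin(θ₂−θ₃) / [r₄ sin(θ₄−θ₃)].
Numerator sine = +0.47562; denominator sine = -0.93420.
Result = 0.0491·4.461·(+0.47562) / (0.1561·(-0.93420)) = -0.7144 rad/s; magnitude 0.7144 rad/s.

0.714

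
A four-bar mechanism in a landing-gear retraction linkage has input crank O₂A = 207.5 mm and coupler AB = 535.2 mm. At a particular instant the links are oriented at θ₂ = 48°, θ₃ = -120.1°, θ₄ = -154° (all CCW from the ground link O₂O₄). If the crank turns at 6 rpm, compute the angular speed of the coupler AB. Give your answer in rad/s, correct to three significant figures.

0.164

ω₂ = 0.6283 rad/s (from 6 rpm).
Differentiating the loop-closure r₂e^{iθ₂}+r₃e^{iθ₃}=r₁+r₄e^{iθ₄} gives r₂ω₂e^{iθ₂}+r₃ω₃e^{iθ₃}=r₄ω₄e^{iθ₄}.
Eliminating the other unknown: ω₃ = r₂ω₂ sin(θ₄−θ₂) / [r₃ sin(θ₃−θ₄)].
Numerator sine = +0.37461; denominator sine = +0.55775.
Result = 0.2075·0.6283·(+0.37461) / (0.5352·(+0.55775)) = +0.16361 rad/s; magnitude 0.16361 rad/s.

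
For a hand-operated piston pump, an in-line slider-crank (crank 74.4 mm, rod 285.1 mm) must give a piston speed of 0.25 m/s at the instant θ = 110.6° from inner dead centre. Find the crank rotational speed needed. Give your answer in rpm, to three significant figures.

37.9

For an in-line slider-crank, |v_piston| = rω|sinθ|·[1 + r cosθ/√(L² − r² sin²θ)].
With r = 0.0744 m, L = 0.2851 m, θ = 110.6°: the bracketed kinematic factor |dx/dθ| = 0.063049 m.
ω = v/|dx/dθ| = 0.25/0.063049 = 3.9652 rad/s.
N = 60ω/(2π) = 37.865 rpm.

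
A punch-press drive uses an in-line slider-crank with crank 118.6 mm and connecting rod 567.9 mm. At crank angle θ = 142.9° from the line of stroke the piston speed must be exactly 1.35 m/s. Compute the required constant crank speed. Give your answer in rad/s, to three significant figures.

For an in-line slider-crank, |v_piston| = rω|sinθ|·[1 + r cosθ/√(L² − r² sin²θ)].
With r = 0.1186 m, L = 0.5679 m, θ = 142.9°: the bracketed kinematic factor |dx/dθ| = 0.059528 m.
ω = v/|dx/dθ| = 1.35/0.059528 = 22.678 rad/s.

22.7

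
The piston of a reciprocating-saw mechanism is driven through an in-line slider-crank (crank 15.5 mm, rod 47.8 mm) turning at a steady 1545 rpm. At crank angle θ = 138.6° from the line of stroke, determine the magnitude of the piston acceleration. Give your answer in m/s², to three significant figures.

ω = 2π·1545/60 = 161.8 rad/s
x(θ) = r cosθ + √(L² − r² sin²θ); with ω constant, a = ω²·d²x/dθ².
d²x/dθ² = −r cosθ − r²(cos2θ)/√u − r⁴ sin²2θ/(4u^{3/2}),  u = L² − r² sin²θ = 0.00217977 m².
Substituting r = 0.0155 m, L = 0.0478 m, θ = 138.6°: d²x/dθ² = +0.010842 m.
a = ω²·d²x/dθ² = (161.8)²·(+0.010842) = +283.81 m/s²;  |a| = 283.81 m/s².

284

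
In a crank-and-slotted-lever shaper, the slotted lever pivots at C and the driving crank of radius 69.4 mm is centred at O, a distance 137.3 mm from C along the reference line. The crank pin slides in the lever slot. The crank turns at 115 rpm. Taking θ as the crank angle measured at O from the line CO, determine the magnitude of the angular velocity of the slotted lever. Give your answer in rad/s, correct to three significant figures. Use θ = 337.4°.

3.97

ω = 12.04 rad/s (from 115 rpm).
Crank pin A relative to C: A = (d + r cosθ, r sinθ); lever angle φ = atan2(r sinθ, d + r cosθ).
Differentiating tanφ: φ̇ = rω(d cosθ + r)/(d² + r² + 2dr cosθ).
d² + r² + 2dr cosθ = |CA|² = 0.0412615 m²;  d cosθ + r = +0.19616 m.
|ω_lever| = |0.0694·12.04·+0.19616| / 0.0412615 = 3.9732 rad/s.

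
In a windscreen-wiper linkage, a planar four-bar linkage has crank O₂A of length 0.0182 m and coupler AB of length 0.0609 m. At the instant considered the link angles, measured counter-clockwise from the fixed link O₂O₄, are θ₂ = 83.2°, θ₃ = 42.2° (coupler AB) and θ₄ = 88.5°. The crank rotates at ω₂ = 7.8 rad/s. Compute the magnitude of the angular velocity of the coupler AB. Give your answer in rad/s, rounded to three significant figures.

ω₂ = 7.8 rad/s
Differentiating the loop-closure r₂e^{iθ₂}+r₃e^{iθ₃}=r₁+r₄e^{iθ₄} gives r₂ω₂e^{iθ₂}+r₃ω₃e^{iθ₃}=r₄ω₄e^{iθ₄}.
Eliminating the other unknown: ω₃ = r₂ω₂ sin(θ₄−θ₂) / [r₃ sin(θ₃−θ₄)].
Numerator sine = +0.09237; denominator sine = -0.72297.
Result = 0.0182·7.8·(+0.09237) / (0.0609·(-0.72297)) = -0.29783 rad/s; magnitude 0.29783 rad/s.

0.298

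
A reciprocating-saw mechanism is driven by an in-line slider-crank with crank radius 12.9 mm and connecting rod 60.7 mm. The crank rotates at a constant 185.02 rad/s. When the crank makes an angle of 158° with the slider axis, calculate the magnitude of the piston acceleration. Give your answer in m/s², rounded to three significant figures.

341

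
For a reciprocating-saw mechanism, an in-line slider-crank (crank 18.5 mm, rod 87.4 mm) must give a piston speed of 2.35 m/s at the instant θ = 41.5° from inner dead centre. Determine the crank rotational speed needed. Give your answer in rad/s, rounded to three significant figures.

For an in-line slider-crank, |v_piston| = rω|sinθ|·[1 + r cosθ/√(L² − r² sin²θ)].
With r = 0.0185 m, L = 0.0874 m, θ = 41.5°: the bracketed kinematic factor |dx/dθ| = 0.014221 m.
ω = v/|dx/dθ| = 2.35/0.014221 = 165.25 rad/s.

165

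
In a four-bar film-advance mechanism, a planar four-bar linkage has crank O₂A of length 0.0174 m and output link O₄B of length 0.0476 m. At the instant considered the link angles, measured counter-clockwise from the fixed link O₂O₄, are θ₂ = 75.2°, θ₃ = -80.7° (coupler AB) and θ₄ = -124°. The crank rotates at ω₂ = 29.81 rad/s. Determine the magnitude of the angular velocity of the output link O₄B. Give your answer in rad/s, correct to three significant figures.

ω₂ = 29.81 rad/s
Differentiating the loop-closure r₂e^{iθ₂}+r₃e^{iθ₃}=r₁+r₄e^{iθ₄} gives r₂ω₂e^{iθ₂}+r₃ω₃e^{iθ₃}=r₄ω₄e^{iθ₄}.
Eliminating the other unknown: ω₄ = r₂ω₂ sin(θ₂−θ₃) / [r₄ sin(θ₄−θ₃)].
Numerator sine = +0.40833; denominator sine = -0.68582.
Result = 0.0174·29.81·(+0.40833) / (0.0476·(-0.68582)) = -6.4879 rad/s; magnitude 6.4879 rad/s.

6.49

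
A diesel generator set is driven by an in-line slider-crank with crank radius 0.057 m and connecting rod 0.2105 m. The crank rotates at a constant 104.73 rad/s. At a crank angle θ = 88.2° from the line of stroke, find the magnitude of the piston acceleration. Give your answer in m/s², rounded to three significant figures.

156

ω = 104.7 rad/s
x(θ) = r cosθ + √(L² − r² sin²θ); with ω constant, a = ω²·d²x/dθ².
d²x/dθ² = −r cosθ − r²(cos2θ)/√u − r⁴ sin²2θ/(4u^{3/2}),  u = L² − r² sin²θ = 0.0410645 m².
Substituting r = 0.057 m, L = 0.2105 m, θ = 88.2°: d²x/dθ² = +0.01421 m.
a = ω²·d²x/dθ² = (104.7)²·(+0.01421) = +155.86 m/s²;  |a| = 155.86 m/s².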